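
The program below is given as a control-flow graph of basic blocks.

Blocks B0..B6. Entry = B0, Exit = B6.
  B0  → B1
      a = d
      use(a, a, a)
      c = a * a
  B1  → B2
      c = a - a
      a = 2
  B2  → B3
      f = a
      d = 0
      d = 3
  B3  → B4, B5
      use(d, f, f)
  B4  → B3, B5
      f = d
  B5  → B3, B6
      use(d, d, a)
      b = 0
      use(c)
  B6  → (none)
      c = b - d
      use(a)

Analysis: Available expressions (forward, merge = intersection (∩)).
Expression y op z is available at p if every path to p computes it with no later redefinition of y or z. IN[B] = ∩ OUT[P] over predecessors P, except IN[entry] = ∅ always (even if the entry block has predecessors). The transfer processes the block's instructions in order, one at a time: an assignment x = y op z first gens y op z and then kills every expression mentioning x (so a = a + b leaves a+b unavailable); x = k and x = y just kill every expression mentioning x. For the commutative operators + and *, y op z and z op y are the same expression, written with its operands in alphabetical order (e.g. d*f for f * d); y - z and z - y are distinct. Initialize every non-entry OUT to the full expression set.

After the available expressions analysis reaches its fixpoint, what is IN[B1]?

Answer: {a*a}

Trace:
Fixpoint table:
  B0:  IN={}  OUT={a*a}
  B1:  IN={a*a}  OUT={}
  B2:  IN={}  OUT={}
  B3:  IN={}  OUT={}
  B4:  IN={}  OUT={}
  B5:  IN={}  OUT={}
  B6:  IN={}  OUT={b-d}

Merge at B1: IN[B1] = OUT[B0] = {a*a}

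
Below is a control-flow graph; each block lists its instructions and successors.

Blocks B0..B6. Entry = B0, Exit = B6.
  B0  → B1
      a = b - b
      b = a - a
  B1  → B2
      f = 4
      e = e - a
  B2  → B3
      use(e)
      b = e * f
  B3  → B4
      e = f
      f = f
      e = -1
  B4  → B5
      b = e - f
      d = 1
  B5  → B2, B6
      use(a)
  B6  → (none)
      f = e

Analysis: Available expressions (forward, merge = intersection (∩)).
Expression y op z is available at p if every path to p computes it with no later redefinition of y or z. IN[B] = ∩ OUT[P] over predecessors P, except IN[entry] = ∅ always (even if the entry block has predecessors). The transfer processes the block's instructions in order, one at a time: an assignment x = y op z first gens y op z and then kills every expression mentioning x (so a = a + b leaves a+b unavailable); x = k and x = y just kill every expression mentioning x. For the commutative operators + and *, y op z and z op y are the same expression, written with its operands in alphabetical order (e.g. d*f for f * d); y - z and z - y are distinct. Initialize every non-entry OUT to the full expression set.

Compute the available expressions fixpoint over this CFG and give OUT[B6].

Converged values:
  B0: | IN={} | OUT={a-a}
  B1: | IN={a-a} | OUT={a-a}
  B2: | IN={a-a} | OUT={a-a, e*f}
  B3: | IN={a-a, e*f} | OUT={a-a}
  B4: | IN={a-a} | OUT={a-a, e-f}
  B5: | IN={a-a, e-f} | OUT={a-a, e-f}
  B6: | IN={a-a, e-f} | OUT={a-a}

Merge at B6: IN[B6] = OUT[B5] = {a-a, e-f}
Applying B6's transfer function to that IN value gives OUT[B6] (row B6 above).

Answer: {a-a}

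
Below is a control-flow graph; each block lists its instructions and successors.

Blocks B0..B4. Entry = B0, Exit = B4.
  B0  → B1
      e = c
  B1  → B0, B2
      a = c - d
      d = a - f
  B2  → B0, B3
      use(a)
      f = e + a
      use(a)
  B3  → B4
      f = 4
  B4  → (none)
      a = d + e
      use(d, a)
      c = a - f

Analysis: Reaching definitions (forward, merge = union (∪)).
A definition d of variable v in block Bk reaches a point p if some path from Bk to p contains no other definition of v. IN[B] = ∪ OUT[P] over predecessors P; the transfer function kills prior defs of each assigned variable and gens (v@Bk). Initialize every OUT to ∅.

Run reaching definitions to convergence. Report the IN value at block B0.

Per-block solution:
  B0:   IN={a@B1, d@B1, e@B0, f@B2}   OUT={a@B1, d@B1, e@B0, f@B2}
  B1:   IN={a@B1, d@B1, e@B0, f@B2}   OUT={a@B1, d@B1, e@B0, f@B2}
  B2:   IN={a@B1, d@B1, e@B0, f@B2}   OUT={a@B1, d@B1, e@B0, f@B2}
  B3:   IN={a@B1, d@B1, e@B0, f@B2}   OUT={a@B1, d@B1, e@B0, f@B3}
  B4:   IN={a@B1, d@B1, e@B0, f@B3}   OUT={a@B4, c@B4, d@B1, e@B0, f@B3}

Merge at B0 (entry node, so the boundary value {} is joined with the incoming edge(s)): IN[B0] = {} ⊔ OUT[B1] ⊔ OUT[B2] = {a@B1, d@B1, e@B0, f@B2}

Answer: {a@B1, d@B1, e@B0, f@B2}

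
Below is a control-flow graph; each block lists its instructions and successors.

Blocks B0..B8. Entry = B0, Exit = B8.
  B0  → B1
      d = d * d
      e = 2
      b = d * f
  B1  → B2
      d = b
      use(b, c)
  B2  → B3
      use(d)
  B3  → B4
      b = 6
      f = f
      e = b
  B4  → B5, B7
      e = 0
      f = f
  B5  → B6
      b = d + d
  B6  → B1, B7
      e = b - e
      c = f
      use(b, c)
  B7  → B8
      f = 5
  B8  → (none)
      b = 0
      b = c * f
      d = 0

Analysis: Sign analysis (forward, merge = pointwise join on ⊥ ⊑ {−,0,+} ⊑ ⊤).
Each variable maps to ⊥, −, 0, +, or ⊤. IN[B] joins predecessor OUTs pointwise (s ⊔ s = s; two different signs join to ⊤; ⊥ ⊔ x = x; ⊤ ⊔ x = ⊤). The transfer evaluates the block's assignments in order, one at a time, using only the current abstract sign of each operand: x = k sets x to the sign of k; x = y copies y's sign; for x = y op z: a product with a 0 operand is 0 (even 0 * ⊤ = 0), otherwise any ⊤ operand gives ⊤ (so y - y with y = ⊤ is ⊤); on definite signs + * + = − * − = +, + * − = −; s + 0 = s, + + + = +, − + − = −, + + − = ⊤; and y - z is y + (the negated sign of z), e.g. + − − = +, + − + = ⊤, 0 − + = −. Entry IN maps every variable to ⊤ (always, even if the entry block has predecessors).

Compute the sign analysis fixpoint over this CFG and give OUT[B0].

Answer: {a: ⊤, b: ⊤, c: ⊤, d: ⊤, e: +, f: ⊤}

Trace:
Converged values:
  B0: | IN=(all ⊤) | OUT={e:+; rest ⊤}
  B1: | IN=(all ⊤) | OUT=(all ⊤)
  B2: | IN=(all ⊤) | OUT=(all ⊤)
  B3: | IN=(all ⊤) | OUT={b:+, e:+; rest ⊤}
  B4: | IN={b:+, e:+; rest ⊤} | OUT={b:+, e:0; rest ⊤}
  B5: | IN={b:+, e:0; rest ⊤} | OUT={e:0; rest ⊤}
  B6: | IN={e:0; rest ⊤} | OUT=(all ⊤)
  B7: | IN=(all ⊤) | OUT={f:+; rest ⊤}
  B8: | IN={f:+; rest ⊤} | OUT={d:0, f:+; rest ⊤}

B0 is the boundary node: IN[B0] = {a: ⊤, b: ⊤, c: ⊤, d: ⊤, e: ⊤, f: ⊤}
Applying B0's transfer function to that IN value gives OUT[B0] (row B0 above).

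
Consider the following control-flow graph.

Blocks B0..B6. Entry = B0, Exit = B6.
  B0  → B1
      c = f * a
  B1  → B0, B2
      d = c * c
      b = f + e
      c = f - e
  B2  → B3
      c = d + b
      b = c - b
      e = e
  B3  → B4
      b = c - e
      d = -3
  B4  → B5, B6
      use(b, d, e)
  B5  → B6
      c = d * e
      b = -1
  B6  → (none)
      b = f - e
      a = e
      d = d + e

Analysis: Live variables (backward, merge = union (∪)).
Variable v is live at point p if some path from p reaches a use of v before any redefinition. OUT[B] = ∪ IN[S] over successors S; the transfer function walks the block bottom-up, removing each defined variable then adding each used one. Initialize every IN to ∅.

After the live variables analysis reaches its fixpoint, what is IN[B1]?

Converged values:
  B0: | IN={a, e, f} | OUT={a, c, e, f}
  B1: | IN={a, c, e, f} | OUT={a, b, d, e, f}
  B2: | IN={b, d, e, f} | OUT={c, e, f}
  B3: | IN={c, e, f} | OUT={b, d, e, f}
  B4: | IN={b, d, e, f} | OUT={d, e, f}
  B5: | IN={d, e, f} | OUT={d, e, f}
  B6: | IN={d, e, f} | OUT={}

Merge at B1: OUT[B1] = IN[B0] ⊔ IN[B2] = {a, b, d, e, f}
Applying B1's transfer function to that OUT value gives IN[B1] (row B1 above).

Answer: {a, c, e, f}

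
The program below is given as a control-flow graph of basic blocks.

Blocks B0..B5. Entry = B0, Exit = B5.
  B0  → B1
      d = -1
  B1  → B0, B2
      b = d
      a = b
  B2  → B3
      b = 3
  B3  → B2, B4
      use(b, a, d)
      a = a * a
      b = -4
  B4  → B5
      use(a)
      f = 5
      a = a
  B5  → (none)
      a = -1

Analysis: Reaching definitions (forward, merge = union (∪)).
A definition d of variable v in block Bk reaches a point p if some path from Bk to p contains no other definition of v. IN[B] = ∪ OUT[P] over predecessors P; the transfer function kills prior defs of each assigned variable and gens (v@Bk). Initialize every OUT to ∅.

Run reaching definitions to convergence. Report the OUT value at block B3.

Answer: {a@B3, b@B3, d@B0}

Working:
Per-block solution:
  B0:   IN={a@B1, b@B1, d@B0}   OUT={a@B1, b@B1, d@B0}
  B1:   IN={a@B1, b@B1, d@B0}   OUT={a@B1, b@B1, d@B0}
  B2:   IN={a@B1, a@B3, b@B1, b@B3, d@B0}   OUT={a@B1, a@B3, b@B2, d@B0}
  B3:   IN={a@B1, a@B3, b@B2, d@B0}   OUT={a@B3, b@B3, d@B0}
  B4:   IN={a@B3, b@B3, d@B0}   OUT={a@B4, b@B3, d@B0, f@B4}
  B5:   IN={a@B4, b@B3, d@B0, f@B4}   OUT={a@B5, b@B3, d@B0, f@B4}

Merge at B3: IN[B3] = OUT[B2] = {a@B1, a@B3, b@B2, d@B0}
Applying B3's transfer function to that IN value gives OUT[B3] (row B3 above).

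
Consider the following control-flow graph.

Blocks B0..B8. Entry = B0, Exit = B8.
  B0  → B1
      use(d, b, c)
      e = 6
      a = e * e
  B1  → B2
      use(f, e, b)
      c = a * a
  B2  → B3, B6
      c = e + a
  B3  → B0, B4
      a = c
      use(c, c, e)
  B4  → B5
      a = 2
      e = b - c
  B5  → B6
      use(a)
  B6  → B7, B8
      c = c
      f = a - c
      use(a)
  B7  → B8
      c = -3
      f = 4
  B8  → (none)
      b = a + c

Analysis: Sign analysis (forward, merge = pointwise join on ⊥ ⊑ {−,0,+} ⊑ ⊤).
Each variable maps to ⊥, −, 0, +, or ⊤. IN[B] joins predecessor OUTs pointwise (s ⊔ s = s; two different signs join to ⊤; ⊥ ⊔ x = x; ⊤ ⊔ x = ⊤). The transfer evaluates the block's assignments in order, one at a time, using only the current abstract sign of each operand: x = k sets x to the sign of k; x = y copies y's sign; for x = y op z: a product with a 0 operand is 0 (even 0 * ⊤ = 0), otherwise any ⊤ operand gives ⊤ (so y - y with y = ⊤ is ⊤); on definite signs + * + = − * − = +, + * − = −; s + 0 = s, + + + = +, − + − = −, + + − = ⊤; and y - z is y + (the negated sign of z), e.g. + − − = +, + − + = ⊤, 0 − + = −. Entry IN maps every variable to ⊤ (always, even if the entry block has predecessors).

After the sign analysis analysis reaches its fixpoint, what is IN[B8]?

Fixpoint table:
  B0:   IN=(all ⊤)   OUT={a:+, e:+; rest ⊤}
  B1:   IN={a:+, e:+; rest ⊤}   OUT={a:+, c:+, e:+; rest ⊤}
  B2:   IN={a:+, c:+, e:+; rest ⊤}   OUT={a:+, c:+, e:+; rest ⊤}
  B3:   IN={a:+, c:+, e:+; rest ⊤}   OUT={a:+, c:+, e:+; rest ⊤}
  B4:   IN={a:+, c:+, e:+; rest ⊤}   OUT={a:+, c:+; rest ⊤}
  B5:   IN={a:+, c:+; rest ⊤}   OUT={a:+, c:+; rest ⊤}
  B6:   IN={a:+, c:+; rest ⊤}   OUT={a:+, c:+; rest ⊤}
  B7:   IN={a:+, c:+; rest ⊤}   OUT={a:+, c:-, f:+; rest ⊤}
  B8:   IN={a:+; rest ⊤}   OUT={a:+; rest ⊤}

Merge at B8: IN[B8] = OUT[B6] ⊔ OUT[B7] = {a: +, b: ⊤, c: ⊤, d: ⊤, e: ⊤, f: ⊤}

Answer: {a: +, b: ⊤, c: ⊤, d: ⊤, e: ⊤, f: ⊤}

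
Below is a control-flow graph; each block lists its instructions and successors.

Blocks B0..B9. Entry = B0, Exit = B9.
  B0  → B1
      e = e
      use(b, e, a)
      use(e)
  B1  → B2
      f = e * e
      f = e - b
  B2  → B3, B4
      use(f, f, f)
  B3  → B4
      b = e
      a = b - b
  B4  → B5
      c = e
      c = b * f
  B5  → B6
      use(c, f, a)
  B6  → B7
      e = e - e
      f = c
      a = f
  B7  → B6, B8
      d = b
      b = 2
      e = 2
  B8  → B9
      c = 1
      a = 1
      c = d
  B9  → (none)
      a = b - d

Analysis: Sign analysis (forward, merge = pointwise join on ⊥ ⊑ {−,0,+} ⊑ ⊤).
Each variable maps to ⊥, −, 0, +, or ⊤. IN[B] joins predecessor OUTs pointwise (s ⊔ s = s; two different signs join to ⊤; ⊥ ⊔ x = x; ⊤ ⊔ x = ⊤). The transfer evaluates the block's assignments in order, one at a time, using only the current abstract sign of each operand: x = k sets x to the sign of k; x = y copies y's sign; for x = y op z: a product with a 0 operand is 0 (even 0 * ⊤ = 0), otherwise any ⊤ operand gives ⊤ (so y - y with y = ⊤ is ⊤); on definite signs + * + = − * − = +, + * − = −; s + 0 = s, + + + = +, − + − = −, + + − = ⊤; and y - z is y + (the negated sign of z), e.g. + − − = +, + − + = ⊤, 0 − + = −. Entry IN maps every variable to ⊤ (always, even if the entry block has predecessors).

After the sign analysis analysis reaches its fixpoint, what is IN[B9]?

Answer: {a: +, b: +, c: ⊤, d: ⊤, e: +, f: ⊤}

Trace:
Fixpoint table:
  B0:   IN=(all ⊤)   OUT=(all ⊤)
  B1:   IN=(all ⊤)   OUT=(all ⊤)
  B2:   IN=(all ⊤)   OUT=(all ⊤)
  B3:   IN=(all ⊤)   OUT=(all ⊤)
  B4:   IN=(all ⊤)   OUT=(all ⊤)
  B5:   IN=(all ⊤)   OUT=(all ⊤)
  B6:   IN=(all ⊤)   OUT=(all ⊤)
  B7:   IN=(all ⊤)   OUT={b:+, e:+; rest ⊤}
  B8:   IN={b:+, e:+; rest ⊤}   OUT={a:+, b:+, e:+; rest ⊤}
  B9:   IN={a:+, b:+, e:+; rest ⊤}   OUT={b:+, e:+; rest ⊤}

Merge at B9: IN[B9] = OUT[B8] = {a: +, b: +, c: ⊤, d: ⊤, e: +, f: ⊤}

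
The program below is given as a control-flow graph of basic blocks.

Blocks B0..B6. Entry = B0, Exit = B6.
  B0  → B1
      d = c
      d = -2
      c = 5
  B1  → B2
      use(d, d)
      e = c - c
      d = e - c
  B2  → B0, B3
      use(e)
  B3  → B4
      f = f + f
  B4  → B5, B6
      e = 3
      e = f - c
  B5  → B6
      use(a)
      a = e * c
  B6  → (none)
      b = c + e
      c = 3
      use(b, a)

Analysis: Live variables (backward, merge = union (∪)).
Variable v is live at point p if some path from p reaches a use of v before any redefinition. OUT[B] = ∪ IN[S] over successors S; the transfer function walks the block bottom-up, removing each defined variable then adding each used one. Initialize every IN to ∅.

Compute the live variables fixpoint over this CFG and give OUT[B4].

Answer: {a, c, e}

Trace:
Per-block solution:
  B0:  IN={a, c, f}  OUT={a, c, d, f}
  B1:  IN={a, c, d, f}  OUT={a, c, e, f}
  B2:  IN={a, c, e, f}  OUT={a, c, f}
  B3:  IN={a, c, f}  OUT={a, c, f}
  B4:  IN={a, c, f}  OUT={a, c, e}
  B5:  IN={a, c, e}  OUT={a, c, e}
  B6:  IN={a, c, e}  OUT={}

Merge at B4: OUT[B4] = IN[B5] ⊔ IN[B6] = {a, c, e}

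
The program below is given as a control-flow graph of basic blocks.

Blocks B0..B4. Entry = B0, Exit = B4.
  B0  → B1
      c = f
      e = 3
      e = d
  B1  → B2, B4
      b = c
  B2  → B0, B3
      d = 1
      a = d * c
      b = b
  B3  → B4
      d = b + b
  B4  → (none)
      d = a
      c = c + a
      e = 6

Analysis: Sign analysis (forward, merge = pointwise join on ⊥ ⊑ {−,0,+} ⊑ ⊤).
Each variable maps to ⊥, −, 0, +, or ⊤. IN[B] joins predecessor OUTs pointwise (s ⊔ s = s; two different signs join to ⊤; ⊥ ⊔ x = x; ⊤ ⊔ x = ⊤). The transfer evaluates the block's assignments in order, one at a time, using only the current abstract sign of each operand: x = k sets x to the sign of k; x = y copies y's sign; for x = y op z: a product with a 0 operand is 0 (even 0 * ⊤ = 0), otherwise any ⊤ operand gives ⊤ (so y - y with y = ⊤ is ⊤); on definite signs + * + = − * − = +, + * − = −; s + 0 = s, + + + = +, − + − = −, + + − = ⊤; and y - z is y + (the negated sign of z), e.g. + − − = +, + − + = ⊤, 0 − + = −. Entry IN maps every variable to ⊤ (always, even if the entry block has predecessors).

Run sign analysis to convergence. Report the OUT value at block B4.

Per-block solution:
  B0: | IN=(all ⊤) | OUT=(all ⊤)
  B1: | IN=(all ⊤) | OUT=(all ⊤)
  B2: | IN=(all ⊤) | OUT={d:+; rest ⊤}
  B3: | IN={d:+; rest ⊤} | OUT=(all ⊤)
  B4: | IN=(all ⊤) | OUT={e:+; rest ⊤}

Merge at B4: IN[B4] = OUT[B1] ⊔ OUT[B3] = {a: ⊤, b: ⊤, c: ⊤, d: ⊤, e: ⊤, f: ⊤}
Applying B4's transfer function to that IN value gives OUT[B4] (row B4 above).

Answer: {a: ⊤, b: ⊤, c: ⊤, d: ⊤, e: +, f: ⊤}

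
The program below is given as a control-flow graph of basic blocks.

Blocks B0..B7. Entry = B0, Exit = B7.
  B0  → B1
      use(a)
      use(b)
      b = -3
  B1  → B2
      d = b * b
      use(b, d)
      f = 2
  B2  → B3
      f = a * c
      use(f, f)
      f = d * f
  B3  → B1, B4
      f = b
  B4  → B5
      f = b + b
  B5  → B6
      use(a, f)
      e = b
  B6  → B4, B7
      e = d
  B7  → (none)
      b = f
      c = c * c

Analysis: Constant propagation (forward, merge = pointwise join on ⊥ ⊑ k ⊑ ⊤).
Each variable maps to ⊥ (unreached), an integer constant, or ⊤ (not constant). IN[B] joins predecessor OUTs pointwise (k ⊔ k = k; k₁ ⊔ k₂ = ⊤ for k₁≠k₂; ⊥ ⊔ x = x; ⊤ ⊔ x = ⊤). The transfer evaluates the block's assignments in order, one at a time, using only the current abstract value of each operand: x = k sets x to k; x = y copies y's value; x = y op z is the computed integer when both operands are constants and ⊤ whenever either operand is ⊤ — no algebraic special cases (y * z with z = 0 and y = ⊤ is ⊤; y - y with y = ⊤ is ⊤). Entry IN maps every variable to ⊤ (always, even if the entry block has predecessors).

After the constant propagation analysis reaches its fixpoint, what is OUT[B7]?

Converged values:
  B0:   IN=(all ⊤)   OUT={b:-3; rest ⊤}
  B1:   IN={b:-3; rest ⊤}   OUT={b:-3, d:9, f:2; rest ⊤}
  B2:   IN={b:-3, d:9, f:2; rest ⊤}   OUT={b:-3, d:9; rest ⊤}
  B3:   IN={b:-3, d:9; rest ⊤}   OUT={b:-3, d:9, f:-3; rest ⊤}
  B4:   IN={b:-3, d:9; rest ⊤}   OUT={b:-3, d:9, f:-6; rest ⊤}
  B5:   IN={b:-3, d:9, f:-6; rest ⊤}   OUT={b:-3, d:9, e:-3, f:-6; rest ⊤}
  B6:   IN={b:-3, d:9, e:-3, f:-6; rest ⊤}   OUT={b:-3, d:9, e:9, f:-6; rest ⊤}
  B7:   IN={b:-3, d:9, e:9, f:-6; rest ⊤}   OUT={b:-6, d:9, e:9, f:-6; rest ⊤}

Merge at B7: IN[B7] = OUT[B6] = {a: ⊤, b: -3, c: ⊤, d: 9, e: 9, f: -6}
Applying B7's transfer function to that IN value gives OUT[B7] (row B7 above).

Answer: {a: ⊤, b: -6, c: ⊤, d: 9, e: 9, f: -6}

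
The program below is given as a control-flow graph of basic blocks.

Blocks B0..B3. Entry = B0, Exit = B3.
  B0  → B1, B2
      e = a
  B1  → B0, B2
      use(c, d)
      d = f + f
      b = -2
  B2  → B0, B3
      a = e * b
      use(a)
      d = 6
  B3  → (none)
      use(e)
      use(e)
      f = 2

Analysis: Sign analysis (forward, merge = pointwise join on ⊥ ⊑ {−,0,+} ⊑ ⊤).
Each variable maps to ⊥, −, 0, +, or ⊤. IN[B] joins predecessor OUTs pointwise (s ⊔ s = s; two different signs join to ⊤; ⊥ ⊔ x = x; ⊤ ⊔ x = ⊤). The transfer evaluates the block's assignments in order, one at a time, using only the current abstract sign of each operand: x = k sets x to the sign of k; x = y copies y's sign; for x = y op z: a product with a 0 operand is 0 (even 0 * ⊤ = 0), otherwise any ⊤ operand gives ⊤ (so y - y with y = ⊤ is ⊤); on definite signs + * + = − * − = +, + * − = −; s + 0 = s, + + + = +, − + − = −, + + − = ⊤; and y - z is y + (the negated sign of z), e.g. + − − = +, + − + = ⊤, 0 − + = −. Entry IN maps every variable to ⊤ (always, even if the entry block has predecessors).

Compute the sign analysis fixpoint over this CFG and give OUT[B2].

Converged values:
  B0: | IN=(all ⊤) | OUT=(all ⊤)
  B1: | IN=(all ⊤) | OUT={b:-; rest ⊤}
  B2: | IN=(all ⊤) | OUT={d:+; rest ⊤}
  B3: | IN={d:+; rest ⊤} | OUT={d:+, f:+; rest ⊤}

Merge at B2: IN[B2] = OUT[B0] ⊔ OUT[B1] = {a: ⊤, b: ⊤, c: ⊤, d: ⊤, e: ⊤, f: ⊤}
Applying B2's transfer function to that IN value gives OUT[B2] (row B2 above).

Answer: {a: ⊤, b: ⊤, c: ⊤, d: +, e: ⊤, f: ⊤}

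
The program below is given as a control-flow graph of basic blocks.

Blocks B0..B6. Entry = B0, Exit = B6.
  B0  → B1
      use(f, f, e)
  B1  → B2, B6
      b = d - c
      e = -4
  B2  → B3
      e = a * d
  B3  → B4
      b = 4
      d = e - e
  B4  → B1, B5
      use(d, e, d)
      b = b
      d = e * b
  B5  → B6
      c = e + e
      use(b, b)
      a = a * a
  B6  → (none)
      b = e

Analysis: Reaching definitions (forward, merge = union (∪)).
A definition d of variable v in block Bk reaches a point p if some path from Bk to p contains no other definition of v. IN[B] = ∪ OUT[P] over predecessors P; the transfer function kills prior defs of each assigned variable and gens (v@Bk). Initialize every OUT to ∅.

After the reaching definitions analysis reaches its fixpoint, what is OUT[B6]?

Answer: {a@B5, b@B6, c@B5, d@B4, e@B1, e@B2}

Working:
Per-block solution:
  B0:   IN={}   OUT={}
  B1:   IN={b@B4, d@B4, e@B2}   OUT={b@B1, d@B4, e@B1}
  B2:   IN={b@B1, d@B4, e@B1}   OUT={b@B1, d@B4, e@B2}
  B3:   IN={b@B1, d@B4, e@B2}   OUT={b@B3, d@B3, e@B2}
  B4:   IN={b@B3, d@B3, e@B2}   OUT={b@B4, d@B4, e@B2}
  B5:   IN={b@B4, d@B4, e@B2}   OUT={a@B5, b@B4, c@B5, d@B4, e@B2}
  B6:   IN={a@B5, b@B1, b@B4, c@B5, d@B4, e@B1, e@B2}   OUT={a@B5, b@B6, c@B5, d@B4, e@B1, e@B2}

Merge at B6: IN[B6] = OUT[B1] ⊔ OUT[B5] = {a@B5, b@B1, b@B4, c@B5, d@B4, e@B1, e@B2}
Applying B6's transfer function to that IN value gives OUT[B6] (row B6 above).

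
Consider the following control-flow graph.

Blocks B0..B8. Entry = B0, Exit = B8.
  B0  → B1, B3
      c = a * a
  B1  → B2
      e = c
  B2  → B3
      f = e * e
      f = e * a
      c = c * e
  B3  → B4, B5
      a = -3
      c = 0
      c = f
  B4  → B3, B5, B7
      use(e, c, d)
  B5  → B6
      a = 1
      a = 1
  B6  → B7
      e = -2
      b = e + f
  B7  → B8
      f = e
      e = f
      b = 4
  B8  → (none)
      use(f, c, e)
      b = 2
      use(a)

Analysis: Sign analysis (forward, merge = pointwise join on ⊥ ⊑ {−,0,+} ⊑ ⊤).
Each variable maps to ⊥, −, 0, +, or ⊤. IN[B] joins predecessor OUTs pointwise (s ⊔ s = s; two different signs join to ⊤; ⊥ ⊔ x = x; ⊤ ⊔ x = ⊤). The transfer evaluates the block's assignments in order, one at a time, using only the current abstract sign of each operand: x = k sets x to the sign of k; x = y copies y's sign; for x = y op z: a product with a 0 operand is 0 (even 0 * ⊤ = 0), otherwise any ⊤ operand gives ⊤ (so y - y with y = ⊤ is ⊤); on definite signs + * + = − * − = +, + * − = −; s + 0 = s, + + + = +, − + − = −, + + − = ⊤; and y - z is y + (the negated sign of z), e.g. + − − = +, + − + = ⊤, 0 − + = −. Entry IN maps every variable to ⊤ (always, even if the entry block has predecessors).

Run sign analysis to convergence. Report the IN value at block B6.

Converged values:
  B0: | IN=(all ⊤) | OUT=(all ⊤)
  B1: | IN=(all ⊤) | OUT=(all ⊤)
  B2: | IN=(all ⊤) | OUT=(all ⊤)
  B3: | IN=(all ⊤) | OUT={a:-; rest ⊤}
  B4: | IN={a:-; rest ⊤} | OUT={a:-; rest ⊤}
  B5: | IN={a:-; rest ⊤} | OUT={a:+; rest ⊤}
  B6: | IN={a:+; rest ⊤} | OUT={a:+, e:-; rest ⊤}
  B7: | IN=(all ⊤) | OUT={b:+; rest ⊤}
  B8: | IN={b:+; rest ⊤} | OUT={b:+; rest ⊤}

Merge at B6: IN[B6] = OUT[B5] = {a: +, b: ⊤, c: ⊤, d: ⊤, e: ⊤, f: ⊤}

Answer: {a: +, b: ⊤, c: ⊤, d: ⊤, e: ⊤, f: ⊤}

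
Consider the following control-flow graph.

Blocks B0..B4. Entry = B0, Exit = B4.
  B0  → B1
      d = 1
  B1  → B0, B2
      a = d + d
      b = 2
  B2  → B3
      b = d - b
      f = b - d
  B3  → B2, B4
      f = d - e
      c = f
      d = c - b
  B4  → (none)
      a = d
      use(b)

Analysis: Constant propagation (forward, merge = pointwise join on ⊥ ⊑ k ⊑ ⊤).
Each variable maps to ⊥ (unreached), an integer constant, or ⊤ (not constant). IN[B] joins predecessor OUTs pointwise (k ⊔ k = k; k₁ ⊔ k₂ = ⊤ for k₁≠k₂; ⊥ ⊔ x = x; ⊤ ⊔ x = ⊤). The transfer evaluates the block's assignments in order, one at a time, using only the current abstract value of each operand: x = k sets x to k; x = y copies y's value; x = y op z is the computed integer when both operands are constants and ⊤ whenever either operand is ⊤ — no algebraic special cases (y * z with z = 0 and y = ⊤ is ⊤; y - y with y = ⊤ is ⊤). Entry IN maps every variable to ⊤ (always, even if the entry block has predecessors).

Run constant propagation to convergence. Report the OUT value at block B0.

Converged values:
  B0:   IN=(all ⊤)   OUT={d:1; rest ⊤}
  B1:   IN={d:1; rest ⊤}   OUT={a:2, b:2, d:1; rest ⊤}
  B2:   IN={a:2; rest ⊤}   OUT={a:2; rest ⊤}
  B3:   IN={a:2; rest ⊤}   OUT={a:2; rest ⊤}
  B4:   IN={a:2; rest ⊤}   OUT=(all ⊤)

Merge at B0 (entry node, so the boundary value (all ⊤) is joined with the incoming edge(s)): IN[B0] = (all ⊤) ⊔ OUT[B1] = {a: ⊤, b: ⊤, c: ⊤, d: ⊤, e: ⊤, f: ⊤}
Applying B0's transfer function to that IN value gives OUT[B0] (row B0 above).

Answer: {a: ⊤, b: ⊤, c: ⊤, d: 1, e: ⊤, f: ⊤}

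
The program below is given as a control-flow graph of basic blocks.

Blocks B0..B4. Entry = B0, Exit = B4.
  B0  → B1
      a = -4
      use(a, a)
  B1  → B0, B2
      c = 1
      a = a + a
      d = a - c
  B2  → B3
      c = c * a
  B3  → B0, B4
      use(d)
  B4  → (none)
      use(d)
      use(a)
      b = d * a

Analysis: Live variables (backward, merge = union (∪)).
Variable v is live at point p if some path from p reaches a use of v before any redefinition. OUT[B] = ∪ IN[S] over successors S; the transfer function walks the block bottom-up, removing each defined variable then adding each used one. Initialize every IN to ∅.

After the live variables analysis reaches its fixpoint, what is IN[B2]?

Converged values:
  B0:  IN={}  OUT={a}
  B1:  IN={a}  OUT={a, c, d}
  B2:  IN={a, c, d}  OUT={a, d}
  B3:  IN={a, d}  OUT={a, d}
  B4:  IN={a, d}  OUT={}

Merge at B2: OUT[B2] = IN[B3] = {a, d}
Applying B2's transfer function to that OUT value gives IN[B2] (row B2 above).

Answer: {a, c, d}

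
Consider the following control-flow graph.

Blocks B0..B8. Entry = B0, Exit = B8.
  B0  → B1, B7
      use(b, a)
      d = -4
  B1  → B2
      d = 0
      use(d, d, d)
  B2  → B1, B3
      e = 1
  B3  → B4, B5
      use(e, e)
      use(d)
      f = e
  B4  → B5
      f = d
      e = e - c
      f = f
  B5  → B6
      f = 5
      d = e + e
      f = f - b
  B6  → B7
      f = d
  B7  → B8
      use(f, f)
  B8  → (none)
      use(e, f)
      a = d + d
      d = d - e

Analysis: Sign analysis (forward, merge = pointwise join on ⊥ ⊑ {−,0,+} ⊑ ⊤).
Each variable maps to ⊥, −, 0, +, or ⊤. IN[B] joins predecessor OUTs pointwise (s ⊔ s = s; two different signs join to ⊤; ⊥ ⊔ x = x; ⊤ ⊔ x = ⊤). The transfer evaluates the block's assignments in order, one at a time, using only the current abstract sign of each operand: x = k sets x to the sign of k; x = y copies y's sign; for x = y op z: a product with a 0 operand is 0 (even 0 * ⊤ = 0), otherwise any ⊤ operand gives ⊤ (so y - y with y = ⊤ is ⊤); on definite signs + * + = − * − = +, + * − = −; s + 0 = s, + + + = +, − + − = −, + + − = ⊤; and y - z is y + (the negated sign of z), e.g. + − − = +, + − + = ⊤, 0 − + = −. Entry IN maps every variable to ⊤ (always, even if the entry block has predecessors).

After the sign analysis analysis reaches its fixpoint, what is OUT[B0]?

Per-block solution:
  B0:  IN=(all ⊤)  OUT={d:-; rest ⊤}
  B1:  IN=(all ⊤)  OUT={d:0; rest ⊤}
  B2:  IN={d:0; rest ⊤}  OUT={d:0, e:+; rest ⊤}
  B3:  IN={d:0, e:+; rest ⊤}  OUT={d:0, e:+, f:+; rest ⊤}
  B4:  IN={d:0, e:+, f:+; rest ⊤}  OUT={d:0, f:0; rest ⊤}
  B5:  IN={d:0; rest ⊤}  OUT=(all ⊤)
  B6:  IN=(all ⊤)  OUT=(all ⊤)
  B7:  IN=(all ⊤)  OUT=(all ⊤)
  B8:  IN=(all ⊤)  OUT=(all ⊤)

B0 is the boundary node: IN[B0] = {a: ⊤, b: ⊤, c: ⊤, d: ⊤, e: ⊤, f: ⊤}
Applying B0's transfer function to that IN value gives OUT[B0] (row B0 above).

Answer: {a: ⊤, b: ⊤, c: ⊤, d: -, e: ⊤, f: ⊤}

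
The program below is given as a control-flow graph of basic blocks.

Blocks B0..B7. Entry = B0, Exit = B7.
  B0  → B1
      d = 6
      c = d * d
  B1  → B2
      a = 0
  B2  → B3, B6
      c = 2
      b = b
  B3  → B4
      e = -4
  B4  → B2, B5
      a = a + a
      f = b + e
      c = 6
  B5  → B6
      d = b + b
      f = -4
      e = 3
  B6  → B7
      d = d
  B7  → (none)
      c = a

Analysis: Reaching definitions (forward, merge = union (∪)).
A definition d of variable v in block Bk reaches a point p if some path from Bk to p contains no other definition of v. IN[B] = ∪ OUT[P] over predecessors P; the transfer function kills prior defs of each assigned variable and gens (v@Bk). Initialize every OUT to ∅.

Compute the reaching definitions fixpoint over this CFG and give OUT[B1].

Answer: {a@B1, c@B0, d@B0}

Working:
Converged values:
  B0:   IN={}   OUT={c@B0, d@B0}
  B1:   IN={c@B0, d@B0}   OUT={a@B1, c@B0, d@B0}
  B2:   IN={a@B1, a@B4, b@B2, c@B0, c@B4, d@B0, e@B3, f@B4}   OUT={a@B1, a@B4, b@B2, c@B2, d@B0, e@B3, f@B4}
  B3:   IN={a@B1, a@B4, b@B2, c@B2, d@B0, e@B3, f@B4}   OUT={a@B1, a@B4, b@B2, c@B2, d@B0, e@B3, f@B4}
  B4:   IN={a@B1, a@B4, b@B2, c@B2, d@B0, e@B3, f@B4}   OUT={a@B4, b@B2, c@B4, d@B0, e@B3, f@B4}
  B5:   IN={a@B4, b@B2, c@B4, d@B0, e@B3, f@B4}   OUT={a@B4, b@B2, c@B4, d@B5, e@B5, f@B5}
  B6:   IN={a@B1, a@B4, b@B2, c@B2, c@B4, d@B0, d@B5, e@B3, e@B5, f@B4, f@B5}   OUT={a@B1, a@B4, b@B2, c@B2, c@B4, d@B6, e@B3, e@B5, f@B4, f@B5}
  B7:   IN={a@B1, a@B4, b@B2, c@B2, c@B4, d@B6, e@B3, e@B5, f@B4, f@B5}   OUT={a@B1, a@B4, b@B2, c@B7, d@B6, e@B3, e@B5, f@B4, f@B5}

Merge at B1: IN[B1] = OUT[B0] = {c@B0, d@B0}
Applying B1's transfer function to that IN value gives OUT[B1] (row B1 above).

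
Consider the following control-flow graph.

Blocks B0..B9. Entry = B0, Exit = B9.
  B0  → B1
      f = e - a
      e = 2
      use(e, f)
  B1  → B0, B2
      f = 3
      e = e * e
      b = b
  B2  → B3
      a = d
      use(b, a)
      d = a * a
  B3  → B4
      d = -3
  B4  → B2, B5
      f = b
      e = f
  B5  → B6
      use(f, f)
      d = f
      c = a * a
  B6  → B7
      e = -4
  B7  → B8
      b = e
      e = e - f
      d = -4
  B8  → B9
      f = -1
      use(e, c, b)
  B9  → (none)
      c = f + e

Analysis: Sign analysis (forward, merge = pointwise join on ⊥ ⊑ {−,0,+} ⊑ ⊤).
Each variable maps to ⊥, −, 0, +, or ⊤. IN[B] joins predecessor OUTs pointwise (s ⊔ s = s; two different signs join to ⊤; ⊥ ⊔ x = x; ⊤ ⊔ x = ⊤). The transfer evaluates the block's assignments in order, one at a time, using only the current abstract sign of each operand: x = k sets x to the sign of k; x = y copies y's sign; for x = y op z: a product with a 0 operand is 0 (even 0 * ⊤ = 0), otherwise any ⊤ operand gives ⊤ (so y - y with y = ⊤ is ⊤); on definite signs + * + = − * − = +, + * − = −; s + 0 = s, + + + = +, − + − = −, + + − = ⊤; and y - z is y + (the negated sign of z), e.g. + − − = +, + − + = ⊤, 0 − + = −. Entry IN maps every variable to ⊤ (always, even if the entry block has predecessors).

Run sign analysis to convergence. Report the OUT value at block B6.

Answer: {a: ⊤, b: ⊤, c: ⊤, d: ⊤, e: -, f: ⊤}

Trace:
Fixpoint table:
  B0:   IN=(all ⊤)   OUT={e:+; rest ⊤}
  B1:   IN={e:+; rest ⊤}   OUT={e:+, f:+; rest ⊤}
  B2:   IN=(all ⊤)   OUT=(all ⊤)
  B3:   IN=(all ⊤)   OUT={d:-; rest ⊤}
  B4:   IN={d:-; rest ⊤}   OUT={d:-; rest ⊤}
  B5:   IN={d:-; rest ⊤}   OUT=(all ⊤)
  B6:   IN=(all ⊤)   OUT={e:-; rest ⊤}
  B7:   IN={e:-; rest ⊤}   OUT={b:-, d:-; rest ⊤}
  B8:   IN={b:-, d:-; rest ⊤}   OUT={b:-, d:-, f:-; rest ⊤}
  B9:   IN={b:-, d:-, f:-; rest ⊤}   OUT={b:-, d:-, f:-; rest ⊤}

Merge at B6: IN[B6] = OUT[B5] = {a: ⊤, b: ⊤, c: ⊤, d: ⊤, e: ⊤, f: ⊤}
Applying B6's transfer function to that IN value gives OUT[B6] (row B6 above).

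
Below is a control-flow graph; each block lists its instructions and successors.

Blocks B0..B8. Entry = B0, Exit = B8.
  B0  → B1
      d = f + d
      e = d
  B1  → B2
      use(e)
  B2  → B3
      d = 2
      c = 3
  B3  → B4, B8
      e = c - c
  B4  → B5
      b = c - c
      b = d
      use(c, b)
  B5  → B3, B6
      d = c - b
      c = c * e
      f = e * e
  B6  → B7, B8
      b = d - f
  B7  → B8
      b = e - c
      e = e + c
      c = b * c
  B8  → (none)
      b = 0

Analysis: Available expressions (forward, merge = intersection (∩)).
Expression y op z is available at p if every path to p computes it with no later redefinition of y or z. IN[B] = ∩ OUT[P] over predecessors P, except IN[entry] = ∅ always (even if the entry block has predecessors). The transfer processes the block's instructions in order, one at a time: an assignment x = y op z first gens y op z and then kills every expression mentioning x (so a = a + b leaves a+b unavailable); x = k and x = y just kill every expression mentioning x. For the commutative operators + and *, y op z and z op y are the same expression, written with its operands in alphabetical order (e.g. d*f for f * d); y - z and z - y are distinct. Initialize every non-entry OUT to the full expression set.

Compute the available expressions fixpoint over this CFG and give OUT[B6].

Answer: {d-f, e*e}

Derivation:
Converged values:
  B0:   IN={}   OUT={}
  B1:   IN={}   OUT={}
  B2:   IN={}   OUT={}
  B3:   IN={}   OUT={c-c}
  B4:   IN={c-c}   OUT={c-c}
  B5:   IN={c-c}   OUT={e*e}
  B6:   IN={e*e}   OUT={d-f, e*e}
  B7:   IN={d-f, e*e}   OUT={d-f}
  B8:   IN={}   OUT={}

Merge at B6: IN[B6] = OUT[B5] = {e*e}
Applying B6's transfer function to that IN value gives OUT[B6] (row B6 above).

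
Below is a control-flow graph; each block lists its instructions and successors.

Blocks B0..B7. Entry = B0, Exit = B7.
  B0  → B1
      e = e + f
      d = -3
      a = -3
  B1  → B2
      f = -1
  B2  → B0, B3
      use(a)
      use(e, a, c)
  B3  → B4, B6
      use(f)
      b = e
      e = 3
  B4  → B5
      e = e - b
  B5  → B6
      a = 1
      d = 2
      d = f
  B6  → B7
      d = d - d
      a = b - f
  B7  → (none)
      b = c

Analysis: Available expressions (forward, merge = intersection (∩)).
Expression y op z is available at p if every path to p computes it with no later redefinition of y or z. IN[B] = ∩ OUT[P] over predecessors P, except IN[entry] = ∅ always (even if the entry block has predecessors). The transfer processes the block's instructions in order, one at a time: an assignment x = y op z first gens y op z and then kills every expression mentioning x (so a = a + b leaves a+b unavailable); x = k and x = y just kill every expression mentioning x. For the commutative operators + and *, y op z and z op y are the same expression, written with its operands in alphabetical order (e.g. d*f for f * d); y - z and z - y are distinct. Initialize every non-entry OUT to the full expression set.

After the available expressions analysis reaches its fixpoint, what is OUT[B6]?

Answer: {b-f}

Working:
Per-block solution:
  B0:  IN={}  OUT={}
  B1:  IN={}  OUT={}
  B2:  IN={}  OUT={}
  B3:  IN={}  OUT={}
  B4:  IN={}  OUT={}
  B5:  IN={}  OUT={}
  B6:  IN={}  OUT={b-f}
  B7:  IN={b-f}  OUT={}

Merge at B6: IN[B6] = OUT[B3] ∩ OUT[B5] = {}
Applying B6's transfer function to that IN value gives OUT[B6] (row B6 above).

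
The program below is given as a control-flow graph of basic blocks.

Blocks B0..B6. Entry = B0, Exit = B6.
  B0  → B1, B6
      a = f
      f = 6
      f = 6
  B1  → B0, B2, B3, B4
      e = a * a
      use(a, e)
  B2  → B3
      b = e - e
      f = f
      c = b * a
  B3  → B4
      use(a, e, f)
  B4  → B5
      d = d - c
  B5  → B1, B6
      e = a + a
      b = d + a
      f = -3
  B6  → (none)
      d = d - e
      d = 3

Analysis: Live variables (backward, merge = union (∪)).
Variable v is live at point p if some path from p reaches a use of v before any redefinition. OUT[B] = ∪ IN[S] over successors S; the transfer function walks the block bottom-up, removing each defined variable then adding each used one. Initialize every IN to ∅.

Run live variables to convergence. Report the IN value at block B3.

Answer: {a, c, d, e, f}

Trace:
Per-block solution:
  B0:  IN={c, d, e, f}  OUT={a, c, d, e, f}
  B1:  IN={a, c, d, f}  OUT={a, c, d, e, f}
  B2:  IN={a, d, e, f}  OUT={a, c, d, e, f}
  B3:  IN={a, c, d, e, f}  OUT={a, c, d}
  B4:  IN={a, c, d}  OUT={a, c, d}
  B5:  IN={a, c, d}  OUT={a, c, d, e, f}
  B6:  IN={d, e}  OUT={}

Merge at B3: OUT[B3] = IN[B4] = {a, c, d}
Applying B3's transfer function to that OUT value gives IN[B3] (row B3 above).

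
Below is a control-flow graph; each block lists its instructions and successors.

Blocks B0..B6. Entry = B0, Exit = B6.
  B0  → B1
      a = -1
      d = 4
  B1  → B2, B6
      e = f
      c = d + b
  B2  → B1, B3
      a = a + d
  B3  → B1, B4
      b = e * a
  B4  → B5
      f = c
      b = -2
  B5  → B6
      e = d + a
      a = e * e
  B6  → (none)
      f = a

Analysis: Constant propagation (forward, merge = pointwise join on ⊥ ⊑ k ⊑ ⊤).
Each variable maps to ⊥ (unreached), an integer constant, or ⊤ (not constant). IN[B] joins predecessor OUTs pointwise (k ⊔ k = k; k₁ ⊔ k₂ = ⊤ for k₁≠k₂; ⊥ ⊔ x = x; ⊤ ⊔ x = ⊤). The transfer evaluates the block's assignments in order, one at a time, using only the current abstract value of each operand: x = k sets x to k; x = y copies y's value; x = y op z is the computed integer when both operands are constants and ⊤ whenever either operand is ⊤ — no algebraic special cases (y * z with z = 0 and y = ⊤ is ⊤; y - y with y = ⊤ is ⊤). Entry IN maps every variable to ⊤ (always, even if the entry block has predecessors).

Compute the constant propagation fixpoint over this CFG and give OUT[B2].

Answer: {a: ⊤, b: ⊤, c: ⊤, d: 4, e: ⊤, f: ⊤}

Working:
Fixpoint table:
  B0:   IN=(all ⊤)   OUT={a:-1, d:4; rest ⊤}
  B1:   IN={d:4; rest ⊤}   OUT={d:4; rest ⊤}
  B2:   IN={d:4; rest ⊤}   OUT={d:4; rest ⊤}
  B3:   IN={d:4; rest ⊤}   OUT={d:4; rest ⊤}
  B4:   IN={d:4; rest ⊤}   OUT={b:-2, d:4; rest ⊤}
  B5:   IN={b:-2, d:4; rest ⊤}   OUT={b:-2, d:4; rest ⊤}
  B6:   IN={d:4; rest ⊤}   OUT={d:4; rest ⊤}

Merge at B2: IN[B2] = OUT[B1] = {a: ⊤, b: ⊤, c: ⊤, d: 4, e: ⊤, f: ⊤}
Applying B2's transfer function to that IN value gives OUT[B2] (row B2 above).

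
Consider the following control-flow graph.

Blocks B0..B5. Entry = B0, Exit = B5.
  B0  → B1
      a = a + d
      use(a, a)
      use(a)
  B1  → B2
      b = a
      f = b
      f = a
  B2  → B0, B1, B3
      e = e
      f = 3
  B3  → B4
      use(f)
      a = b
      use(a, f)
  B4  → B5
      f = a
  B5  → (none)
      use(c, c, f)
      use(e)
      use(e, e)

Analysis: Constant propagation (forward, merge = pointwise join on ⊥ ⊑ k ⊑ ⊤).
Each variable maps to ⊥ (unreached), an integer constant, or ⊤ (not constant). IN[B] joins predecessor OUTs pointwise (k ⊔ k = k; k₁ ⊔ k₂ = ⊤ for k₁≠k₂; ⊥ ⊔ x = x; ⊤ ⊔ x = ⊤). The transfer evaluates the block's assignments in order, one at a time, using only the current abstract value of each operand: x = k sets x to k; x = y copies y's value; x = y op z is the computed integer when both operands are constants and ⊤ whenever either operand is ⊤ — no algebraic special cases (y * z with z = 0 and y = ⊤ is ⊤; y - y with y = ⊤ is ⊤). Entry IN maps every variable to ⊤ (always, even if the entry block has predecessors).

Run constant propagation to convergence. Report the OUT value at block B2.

Converged values:
  B0:  IN=(all ⊤)  OUT=(all ⊤)
  B1:  IN=(all ⊤)  OUT=(all ⊤)
  B2:  IN=(all ⊤)  OUT={f:3; rest ⊤}
  B3:  IN={f:3; rest ⊤}  OUT={f:3; rest ⊤}
  B4:  IN={f:3; rest ⊤}  OUT=(all ⊤)
  B5:  IN=(all ⊤)  OUT=(all ⊤)

Merge at B2: IN[B2] = OUT[B1] = {a: ⊤, b: ⊤, c: ⊤, d: ⊤, e: ⊤, f: ⊤}
Applying B2's transfer function to that IN value gives OUT[B2] (row B2 above).

Answer: {a: ⊤, b: ⊤, c: ⊤, d: ⊤, e: ⊤, f: 3}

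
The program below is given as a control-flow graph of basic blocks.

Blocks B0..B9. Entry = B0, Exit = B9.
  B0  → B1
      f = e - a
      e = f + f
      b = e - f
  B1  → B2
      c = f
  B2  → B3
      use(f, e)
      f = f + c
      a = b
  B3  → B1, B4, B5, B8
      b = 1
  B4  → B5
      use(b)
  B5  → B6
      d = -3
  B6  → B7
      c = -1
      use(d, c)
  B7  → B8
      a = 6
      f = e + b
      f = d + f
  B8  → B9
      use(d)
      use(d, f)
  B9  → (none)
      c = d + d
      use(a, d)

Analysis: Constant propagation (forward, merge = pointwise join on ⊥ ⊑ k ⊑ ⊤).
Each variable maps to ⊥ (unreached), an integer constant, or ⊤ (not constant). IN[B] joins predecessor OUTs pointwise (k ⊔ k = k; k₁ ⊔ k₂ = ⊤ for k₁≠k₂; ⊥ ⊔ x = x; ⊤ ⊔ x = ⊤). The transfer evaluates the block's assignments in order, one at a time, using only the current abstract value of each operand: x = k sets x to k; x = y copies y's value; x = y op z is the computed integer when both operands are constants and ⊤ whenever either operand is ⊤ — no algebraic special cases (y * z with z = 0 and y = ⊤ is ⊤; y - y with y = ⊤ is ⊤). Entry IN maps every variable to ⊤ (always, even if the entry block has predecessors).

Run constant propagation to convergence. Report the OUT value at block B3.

Answer: {a: ⊤, b: 1, c: ⊤, d: ⊤, e: ⊤, f: ⊤}

Working:
Fixpoint table:
  B0: | IN=(all ⊤) | OUT=(all ⊤)
  B1: | IN=(all ⊤) | OUT=(all ⊤)
  B2: | IN=(all ⊤) | OUT=(all ⊤)
  B3: | IN=(all ⊤) | OUT={b:1; rest ⊤}
  B4: | IN={b:1; rest ⊤} | OUT={b:1; rest ⊤}
  B5: | IN={b:1; rest ⊤} | OUT={b:1, d:-3; rest ⊤}
  B6: | IN={b:1, d:-3; rest ⊤} | OUT={b:1, c:-1, d:-3; rest ⊤}
  B7: | IN={b:1, c:-1, d:-3; rest ⊤} | OUT={a:6, b:1, c:-1, d:-3; rest ⊤}
  B8: | IN={b:1; rest ⊤} | OUT={b:1; rest ⊤}
  B9: | IN={b:1; rest ⊤} | OUT={b:1; rest ⊤}

Merge at B3: IN[B3] = OUT[B2] = {a: ⊤, b: ⊤, c: ⊤, d: ⊤, e: ⊤, f: ⊤}
Applying B3's transfer function to that IN value gives OUT[B3] (row B3 above).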